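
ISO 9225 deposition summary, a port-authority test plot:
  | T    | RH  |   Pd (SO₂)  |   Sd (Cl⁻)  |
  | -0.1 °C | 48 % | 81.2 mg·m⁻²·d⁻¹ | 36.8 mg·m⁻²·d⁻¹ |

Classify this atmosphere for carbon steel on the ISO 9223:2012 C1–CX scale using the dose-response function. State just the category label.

C2

carbon steel: temperature factor f = +0.150·(-10.1) = -1.5150
  SO₂ term: 1.77·81.2^0.52·exp(0.02·48-1.5150) = 9.998
  Sd branch = 0.102·Sd^0.62·e^(0.033·RH+0.04·T) = 4.63 μm/a
  sum: 9.998 + 4.63 → r_corr = 14.63 μm/a
ISO 9223 Table 2 (carbon steel): 1.3 < 14.6 ≤ 25 μm/a ⇒ C2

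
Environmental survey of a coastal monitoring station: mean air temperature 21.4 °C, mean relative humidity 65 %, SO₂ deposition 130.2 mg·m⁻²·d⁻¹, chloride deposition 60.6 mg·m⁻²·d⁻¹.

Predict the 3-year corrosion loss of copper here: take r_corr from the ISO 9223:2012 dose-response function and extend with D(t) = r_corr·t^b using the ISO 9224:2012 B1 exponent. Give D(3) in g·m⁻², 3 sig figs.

D(3) = 23.7 g·m⁻²

copper: f(T) = -0.080·(T−10) [T>10 °C] = -0.9120
  SO₂ term: 0.0053·130.2^0.26·exp(0.059·65-0.9120) = 0.3496
  Cl⁻ term: 0.01025·60.6^0.27·exp(0.036·65+0.049·21.4) = 0.9197
  r_corr = 0.3496 + 0.9197 = 1.269 μm/a
Long-term exponent b (ISO 9224 Table 2, B1) = 0.667
  D(3) = 1.269 × 3^0.667 = 1.269 × 2.081 = 2.641 μm
  Mass loss = 2.641 μm × 8.96 g/cm³ = 23.66 g·m⁻²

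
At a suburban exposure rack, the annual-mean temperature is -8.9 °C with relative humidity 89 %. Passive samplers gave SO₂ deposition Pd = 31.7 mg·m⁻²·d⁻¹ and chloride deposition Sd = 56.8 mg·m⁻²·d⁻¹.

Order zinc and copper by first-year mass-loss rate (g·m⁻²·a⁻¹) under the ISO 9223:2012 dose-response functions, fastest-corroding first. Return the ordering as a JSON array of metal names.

zinc: f(T) = +0.038·(T−10) [T≤10 °C] = -0.7182
  Pd branch = 0.0129·Pd^0.44·e^(0.046·RH+f) = 1.726 μm/a
  Sd branch = 0.0175·Sd^0.57·e^(0.008·RH+0.085·T) = 0.1674 μm/a
  r_corr = 1.726 + 0.1674 = 1.894 μm/a
  mass loss = 1.894 μm/a × 7.14 g/cm³ = 13.52 g·m⁻²·a⁻¹
copper: f(T) = +0.126·(T−10) [T≤10 °C] = -2.3814
  SO₂ term: 0.0053·31.7^0.26·exp(0.059·89-2.3814) = 0.2295
  Cl⁻ term: 0.01025·56.8^0.27·exp(0.036·89+0.049·-8.9) = 0.4858
  r_corr = 0.2295 + 0.4858 = 0.7153 μm/a
  mass loss = 0.7153 μm/a × 8.96 g/cm³ = 6.409 g·m⁻²·a⁻¹
Ordering by g·m⁻²·a⁻¹: zinc (13.5) > copper (6.41)

["zinc", "copper"]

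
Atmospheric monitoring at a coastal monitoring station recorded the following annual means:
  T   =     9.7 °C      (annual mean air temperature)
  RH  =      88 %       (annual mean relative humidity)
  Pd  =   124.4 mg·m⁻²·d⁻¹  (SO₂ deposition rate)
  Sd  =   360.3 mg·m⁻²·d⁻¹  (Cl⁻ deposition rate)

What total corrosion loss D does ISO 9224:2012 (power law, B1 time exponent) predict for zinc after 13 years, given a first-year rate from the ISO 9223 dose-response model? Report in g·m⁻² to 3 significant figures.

D(13) = 483 g·m⁻²

zinc: temperature factor f = +0.038·(-0.3) = -0.0114
  Pd branch = 0.0129·Pd^0.44·e^(0.046·RH+f) = 6.101 μm/a
  Cl⁻ term: 0.0175·360.3^0.57·exp(0.008·88+0.085·9.7) = 2.313
  sum: 6.101 + 2.313 → r_corr = 8.414 μm/a
Power-law: D(13) = r_corr · 13^0.813
  D(13) = 8.414 × 13^0.813 = 8.414 × 8.047 = 67.7 μm
  Mass loss = 67.7 μm × 7.14 g/cm³ = 483.4 g·m⁻²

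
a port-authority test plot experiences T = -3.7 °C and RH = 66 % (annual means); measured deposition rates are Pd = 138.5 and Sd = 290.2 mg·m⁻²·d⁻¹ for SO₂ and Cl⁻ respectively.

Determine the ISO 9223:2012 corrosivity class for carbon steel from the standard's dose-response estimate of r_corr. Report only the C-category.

C3

carbon steel: temperature factor f = +0.150·(-13.7) = -2.0550
  Pd branch = 1.77·Pd^0.52·e^(0.02·RH+f) = 11.02 μm/a
  Sd branch = 0.102·Sd^0.62·e^(0.033·RH+0.04·T) = 26.13 μm/a
  r_corr = 11.02 + 26.13 = 37.15 μm/a
37.2 μm/a falls in (25, 50] for carbon steel → category C3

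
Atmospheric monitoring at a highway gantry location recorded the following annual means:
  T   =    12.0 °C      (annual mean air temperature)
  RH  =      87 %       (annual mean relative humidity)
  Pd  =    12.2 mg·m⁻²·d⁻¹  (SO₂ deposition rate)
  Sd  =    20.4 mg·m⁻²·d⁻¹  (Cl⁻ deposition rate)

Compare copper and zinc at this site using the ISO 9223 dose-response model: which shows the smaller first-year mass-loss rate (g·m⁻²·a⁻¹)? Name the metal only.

zinc

copper: T>10 °C ⇒ hinge -0.080·(12.0−10) = -0.1600
  SO₂ term: 0.0053·12.2^0.26·exp(0.059·87-0.1600) = 1.467
  Sd branch = 0.01025·Sd^0.27·e^(0.036·RH+0.049·T) = 0.9548 μm/a
  r_corr = 1.467 + 0.9548 = 2.422 μm/a
  mass loss = 2.422 μm/a × 8.96 g/cm³ = 21.7 g·m⁻²·a⁻¹
zinc: T>10 °C ⇒ hinge -0.071·(12.0−10) = -0.1420
  Pd branch = 0.0129·Pd^0.44·e^(0.046·RH+f) = 1.841 μm/a
  Sd branch = 0.0175·Sd^0.57·e^(0.008·RH+0.085·T) = 0.543 μm/a
  r_corr = 1.841 + 0.543 = 2.384 μm/a
  mass loss = 2.384 μm/a × 7.14 g/cm³ = 17.02 g·m⁻²·a⁻¹
Ordering by g·m⁻²·a⁻¹: copper (21.7) > zinc (17)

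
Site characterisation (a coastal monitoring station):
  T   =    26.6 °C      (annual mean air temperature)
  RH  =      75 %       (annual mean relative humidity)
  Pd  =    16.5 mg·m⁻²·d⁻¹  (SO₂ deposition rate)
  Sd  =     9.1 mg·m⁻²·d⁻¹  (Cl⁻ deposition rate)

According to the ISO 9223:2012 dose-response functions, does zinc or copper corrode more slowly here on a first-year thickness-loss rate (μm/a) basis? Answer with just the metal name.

copper

zinc: T>10 °C ⇒ hinge -0.071·(26.6−10) = -1.1786
  SO₂ term: 0.0129·16.5^0.44·exp(0.046·75-1.1786) = 0.4293
  Cl⁻ term: 0.0175·9.1^0.57·exp(0.008·75+0.085·26.6) = 1.077
  r_corr = 0.4293 + 1.077 = 1.506 μm/a
copper: f(T) = -0.080·(T−10) [T>10 °C] = -1.3280
  Pd branch = 0.0053·Pd^0.26·e^(0.059·RH+f) = 0.2431 μm/a
  Cl⁻ term: 0.01025·9.1^0.27·exp(0.036·75+0.049·26.6) = 1.019
  r_corr = 0.2431 + 1.019 = 1.262 μm/a
Ordering by μm/a: zinc (1.51) > copper (1.26)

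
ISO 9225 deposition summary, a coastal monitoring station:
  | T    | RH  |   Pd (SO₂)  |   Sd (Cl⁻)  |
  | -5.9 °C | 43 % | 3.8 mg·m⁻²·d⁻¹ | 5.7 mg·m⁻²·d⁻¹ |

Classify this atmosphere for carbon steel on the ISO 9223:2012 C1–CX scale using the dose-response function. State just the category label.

C2

carbon steel: f(T) = +0.150·(T−10) [T≤10 °C] = -2.3850
  sulphur-dioxide contribution → 0.7712 μm/a
  chloride contribution → 0.9795 μm/a
  total first-year rate 1.751 μm/a
1.75 μm/a falls in (1.3, 25] for carbon steel → category C2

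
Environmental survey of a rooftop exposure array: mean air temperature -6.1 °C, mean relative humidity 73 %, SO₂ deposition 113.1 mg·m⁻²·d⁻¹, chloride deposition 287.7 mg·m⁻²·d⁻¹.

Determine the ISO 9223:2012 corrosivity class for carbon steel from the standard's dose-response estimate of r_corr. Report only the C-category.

C3

carbon steel: T≤10 °C ⇒ hinge +0.150·(-6.1−10) = -2.4150
  SO₂ term: 1.77·113.1^0.52·exp(0.02·73-2.4150) = 7.962
  Cl⁻ term: 0.102·287.7^0.62·exp(0.033·73+0.04·-6.1) = 29.74
  sum: 7.962 + 29.74 → r_corr = 37.71 μm/a
ISO 9223 Table 2 (carbon steel): 25 < 37.7 ≤ 50 μm/a ⇒ C3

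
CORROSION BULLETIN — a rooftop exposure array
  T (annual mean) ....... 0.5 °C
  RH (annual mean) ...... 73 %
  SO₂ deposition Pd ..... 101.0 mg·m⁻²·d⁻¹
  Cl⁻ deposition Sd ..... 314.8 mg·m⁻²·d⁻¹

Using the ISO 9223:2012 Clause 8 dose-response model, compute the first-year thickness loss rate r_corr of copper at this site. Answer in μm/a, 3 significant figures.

r_corr = 1.08 μm/a

copper: temperature factor f = +0.126·(-9.5) = -1.1970
  SO₂ term: 0.0053·101.0^0.26·exp(0.059·73-1.1970) = 0.3945
  Cl⁻ term: 0.01025·314.8^0.27·exp(0.036·73+0.049·0.5) = 0.6873
  r_corr = 0.3945 + 0.6873 = 1.082 μm/a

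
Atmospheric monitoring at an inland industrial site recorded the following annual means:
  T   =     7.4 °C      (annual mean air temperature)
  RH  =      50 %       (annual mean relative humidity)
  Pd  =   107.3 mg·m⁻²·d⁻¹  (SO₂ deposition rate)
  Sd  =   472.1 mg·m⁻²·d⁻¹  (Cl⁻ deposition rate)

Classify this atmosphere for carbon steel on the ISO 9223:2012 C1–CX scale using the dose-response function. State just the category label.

C4

carbon steel: T≤10 °C ⇒ hinge +0.150·(7.4−10) = -0.3900
  SO₂ term: 1.77·107.3^0.52·exp(0.02·50-0.3900) = 37.05
  Sd branch = 0.102·Sd^0.62·e^(0.033·RH+0.04·T) = 32.48 μm/a
  sum: 37.05 + 32.48 → r_corr = 69.53 μm/a
Category bounds: 50…80 μm/a bracket r_corr ⇒ C4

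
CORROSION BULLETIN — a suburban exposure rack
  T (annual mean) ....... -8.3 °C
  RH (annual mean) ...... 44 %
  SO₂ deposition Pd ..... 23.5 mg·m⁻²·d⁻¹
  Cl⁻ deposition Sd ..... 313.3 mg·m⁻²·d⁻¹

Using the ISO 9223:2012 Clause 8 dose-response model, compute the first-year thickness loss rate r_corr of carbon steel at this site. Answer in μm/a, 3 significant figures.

r_corr = 12.4 μm/a

carbon steel: temperature factor f = +0.150·(-18.3) = -2.7450
  sulphur-dioxide contribution → 1.416 μm/a
  chloride contribution → 11.03 μm/a
  total first-year rate 12.44 μm/a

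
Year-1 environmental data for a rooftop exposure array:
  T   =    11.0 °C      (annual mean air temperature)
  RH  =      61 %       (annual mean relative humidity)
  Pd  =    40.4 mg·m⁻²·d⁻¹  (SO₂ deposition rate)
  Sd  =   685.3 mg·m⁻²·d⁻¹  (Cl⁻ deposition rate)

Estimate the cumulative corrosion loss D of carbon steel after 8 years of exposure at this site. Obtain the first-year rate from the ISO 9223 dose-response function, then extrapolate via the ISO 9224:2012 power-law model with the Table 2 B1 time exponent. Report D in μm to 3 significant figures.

carbon steel: f(T) = -0.054·(T−10) [T>10 °C] = -0.0540
  sulphur-dioxide contribution → 38.88 μm/a
  chloride contribution → 67.95 μm/a
  total first-year rate 106.8 μm/a
Long-term exponent b (ISO 9224 Table 2, B1) = 0.523
  D(8) = 106.8 × 8^0.523 = 106.8 × 2.967 = 316.9 μm

D(8) = 317 μm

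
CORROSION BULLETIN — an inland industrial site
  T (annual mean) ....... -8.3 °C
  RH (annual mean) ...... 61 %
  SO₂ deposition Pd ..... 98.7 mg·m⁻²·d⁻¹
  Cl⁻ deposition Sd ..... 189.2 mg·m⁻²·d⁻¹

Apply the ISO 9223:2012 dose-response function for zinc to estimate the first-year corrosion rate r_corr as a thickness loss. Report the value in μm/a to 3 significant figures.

zinc: f(T) = +0.038·(T−10) [T≤10 °C] = -0.6954
  Pd branch = 0.0129·Pd^0.44·e^(0.046·RH+f) = 0.803 μm/a
  Sd branch = 0.0175·Sd^0.57·e^(0.008·RH+0.085·T) = 0.2795 μm/a
  r_corr = 0.803 + 0.2795 = 1.083 μm/a

r_corr = 1.08 μm/a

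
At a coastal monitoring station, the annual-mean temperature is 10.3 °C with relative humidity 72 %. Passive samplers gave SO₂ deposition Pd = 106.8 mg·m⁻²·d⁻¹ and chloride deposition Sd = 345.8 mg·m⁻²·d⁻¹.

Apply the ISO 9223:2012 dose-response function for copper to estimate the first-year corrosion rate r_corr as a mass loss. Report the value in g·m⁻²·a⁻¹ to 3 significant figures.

r_corr = 20.8 g·m⁻²·a⁻¹

copper: f(T) = -0.080·(T−10) [T>10 °C] = -0.0240
  SO₂ term: 0.0053·106.8^0.26·exp(0.059·72-0.0240) = 1.219
  Cl⁻ term: 0.01025·345.8^0.27·exp(0.036·72+0.049·10.3) = 1.099
  r_corr = 1.219 + 1.099 = 2.319 μm/a
Convert to mass loss: 2.319 μm/a × 8.96 g/cm³ = 20.78 g·m⁻²·a⁻¹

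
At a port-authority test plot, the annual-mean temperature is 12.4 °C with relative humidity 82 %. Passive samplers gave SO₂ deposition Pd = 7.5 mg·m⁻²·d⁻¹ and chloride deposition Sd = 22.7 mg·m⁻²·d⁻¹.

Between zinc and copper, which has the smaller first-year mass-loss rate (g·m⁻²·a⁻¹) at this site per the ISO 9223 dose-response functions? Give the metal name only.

zinc

zinc: T>10 °C ⇒ hinge -0.071·(12.4−10) = -0.1704
  sulphur-dioxide contribution → 1.148 μm/a
  chloride contribution → 0.5736 μm/a
  total first-year rate 1.721 μm/a
  mass loss = 1.721 μm/a × 7.14 g/cm³ = 12.29 g·m⁻²·a⁻¹
copper: temperature factor f = -0.080·(2.4) = -0.1920
  sulphur-dioxide contribution → 0.9322 μm/a
  chloride contribution → 0.8371 μm/a
  ⇒ r_corr(copper) = 1.769 μm/a
  mass loss = 1.769 μm/a × 8.96 g/cm³ = 15.85 g·m⁻²·a⁻¹
Ordering by g·m⁻²·a⁻¹: copper (15.9) > zinc (12.3)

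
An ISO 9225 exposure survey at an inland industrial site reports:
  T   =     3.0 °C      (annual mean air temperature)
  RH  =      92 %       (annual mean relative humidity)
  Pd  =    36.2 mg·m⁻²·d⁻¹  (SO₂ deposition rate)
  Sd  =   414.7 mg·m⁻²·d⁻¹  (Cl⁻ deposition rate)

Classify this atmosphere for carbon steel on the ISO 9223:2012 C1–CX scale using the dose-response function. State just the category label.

carbon steel: temperature factor f = +0.150·(-7.0) = -1.0500
  SO₂ term: 1.77·36.2^0.52·exp(0.02·92-1.0500) = 25.21
  Cl⁻ term: 0.102·414.7^0.62·exp(0.033·92+0.04·3.0) = 100.5
  sum: 25.21 + 100.5 → r_corr = 125.7 μm/a
126 μm/a falls in (80, 200] for carbon steel → category C5

C5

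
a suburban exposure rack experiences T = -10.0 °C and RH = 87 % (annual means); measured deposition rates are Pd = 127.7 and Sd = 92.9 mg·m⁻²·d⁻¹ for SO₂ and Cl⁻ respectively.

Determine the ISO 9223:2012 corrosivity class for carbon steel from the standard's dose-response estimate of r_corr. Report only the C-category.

C3

carbon steel: T≤10 °C ⇒ hinge +0.150·(-10.0−10) = -3.0000
  Pd branch = 1.77·Pd^0.52·e^(0.02·RH+f) = 6.251 μm/a
  Cl⁻ term: 0.102·92.9^0.62·exp(0.033·87+0.04·-10.0) = 20.04
  sum: 6.251 + 20.04 → r_corr = 26.29 μm/a
26.3 μm/a falls in (25, 50] for carbon steel → category C3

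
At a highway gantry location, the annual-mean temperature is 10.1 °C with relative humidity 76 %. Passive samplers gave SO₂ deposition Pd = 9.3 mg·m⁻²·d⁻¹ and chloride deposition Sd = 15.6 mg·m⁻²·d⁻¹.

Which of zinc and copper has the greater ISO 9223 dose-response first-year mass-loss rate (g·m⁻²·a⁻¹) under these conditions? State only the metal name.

copper

zinc: temperature factor f = -0.071·(0.1) = -0.0071
  Pd branch = 0.0129·Pd^0.44·e^(0.046·RH+f) = 1.127 μm/a
  Sd branch = 0.0175·Sd^0.57·e^(0.008·RH+0.085·T) = 0.3631 μm/a
  r_corr = 1.127 + 0.3631 = 1.49 μm/a
  mass loss = 1.49 μm/a × 7.14 g/cm³ = 10.64 g·m⁻²·a⁻¹
copper: T>10 °C ⇒ hinge -0.080·(10.1−10) = -0.0080
  SO₂ term: 0.0053·9.3^0.26·exp(0.059·76-0.0080) = 0.8317
  Sd branch = 0.01025·Sd^0.27·e^(0.036·RH+0.049·T) = 0.5445 μm/a
  sum: 0.8317 + 0.5445 → r_corr = 1.376 μm/a
  mass loss = 1.376 μm/a × 8.96 g/cm³ = 12.33 g·m⁻²·a⁻¹
Ordering by g·m⁻²·a⁻¹: copper (12.3) > zinc (10.6)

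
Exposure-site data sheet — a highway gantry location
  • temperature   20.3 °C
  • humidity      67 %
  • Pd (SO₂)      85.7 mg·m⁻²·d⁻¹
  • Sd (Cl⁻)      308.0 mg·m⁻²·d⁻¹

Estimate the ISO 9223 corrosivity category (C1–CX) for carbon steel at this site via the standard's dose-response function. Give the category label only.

C5

carbon steel: temperature factor f = -0.054·(10.3) = -0.5562
  Pd branch = 1.77·Pd^0.52·e^(0.02·RH+f) = 39.22 μm/a
  Sd branch = 0.102·Sd^0.62·e^(0.033·RH+0.04·T) = 73.18 μm/a
  r_corr = 39.22 + 73.18 = 112.4 μm/a
112 μm/a falls in (80, 200] for carbon steel → category C5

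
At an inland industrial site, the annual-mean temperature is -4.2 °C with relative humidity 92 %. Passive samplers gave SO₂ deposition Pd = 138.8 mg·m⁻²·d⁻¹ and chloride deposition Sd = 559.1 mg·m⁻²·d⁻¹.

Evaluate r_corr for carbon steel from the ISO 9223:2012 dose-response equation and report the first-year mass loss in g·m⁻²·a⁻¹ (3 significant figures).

r_corr = 847 g·m⁻²·a⁻¹

carbon steel: f(T) = +0.150·(T−10) [T≤10 °C] = -2.1300
  SO₂ term: 1.77·138.8^0.52·exp(0.02·92-2.1300) = 17.22
  Cl⁻ term: 0.102·559.1^0.62·exp(0.033·92+0.04·-4.2) = 90.7
  r_corr = 17.22 + 90.7 = 107.9 μm/a
Convert to mass loss: 107.9 μm/a × 7.85 g/cm³ = 847.2 g·m⁻²·a⁻¹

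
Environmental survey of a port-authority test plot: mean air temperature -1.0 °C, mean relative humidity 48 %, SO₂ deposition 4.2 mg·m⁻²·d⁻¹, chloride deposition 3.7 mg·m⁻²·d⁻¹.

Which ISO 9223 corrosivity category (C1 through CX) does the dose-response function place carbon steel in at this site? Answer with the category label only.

C2

carbon steel: T≤10 °C ⇒ hinge +0.150·(-1.0−10) = -1.6500
  Pd branch = 1.77·Pd^0.52·e^(0.02·RH+f) = 1.872 μm/a
  Sd branch = 0.102·Sd^0.62·e^(0.033·RH+0.04·T) = 1.075 μm/a
  sum: 1.872 + 1.075 → r_corr = 2.947 μm/a
2.95 μm/a falls in (1.3, 25] for carbon steel → category C2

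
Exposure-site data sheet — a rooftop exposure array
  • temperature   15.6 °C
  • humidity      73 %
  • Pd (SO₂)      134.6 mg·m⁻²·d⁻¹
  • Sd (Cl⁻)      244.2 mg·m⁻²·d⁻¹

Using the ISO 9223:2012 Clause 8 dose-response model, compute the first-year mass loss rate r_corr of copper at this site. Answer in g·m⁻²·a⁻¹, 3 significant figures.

copper: T>10 °C ⇒ hinge -0.080·(15.6−10) = -0.4480
  sulphur-dioxide contribution → 0.899 μm/a
  chloride contribution → 1.345 μm/a
  total first-year rate 2.244 μm/a
Convert to mass loss: 2.244 μm/a × 8.96 g/cm³ = 20.11 g·m⁻²·a⁻¹

r_corr = 20.1 g·m⁻²·a⁻¹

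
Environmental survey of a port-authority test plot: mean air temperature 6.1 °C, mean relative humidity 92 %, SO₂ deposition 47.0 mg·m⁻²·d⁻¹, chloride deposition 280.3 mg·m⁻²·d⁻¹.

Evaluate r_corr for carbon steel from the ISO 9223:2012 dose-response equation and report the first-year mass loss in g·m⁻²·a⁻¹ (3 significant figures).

carbon steel: temperature factor f = +0.150·(-3.9) = -0.5850
  sulphur-dioxide contribution → 45.97 μm/a
  chloride contribution → 89.25 μm/a
  total first-year rate 135.2 μm/a
Convert to mass loss: 135.2 μm/a × 7.85 g/cm³ = 1062 g·m⁻²·a⁻¹

r_corr = 1.06e+03 g·m⁻²·a⁻¹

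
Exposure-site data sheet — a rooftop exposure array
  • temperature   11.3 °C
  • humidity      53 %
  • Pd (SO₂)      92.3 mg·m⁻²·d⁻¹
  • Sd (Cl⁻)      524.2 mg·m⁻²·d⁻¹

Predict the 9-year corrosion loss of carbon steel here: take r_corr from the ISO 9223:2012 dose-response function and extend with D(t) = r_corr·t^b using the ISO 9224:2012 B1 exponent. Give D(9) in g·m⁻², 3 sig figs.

carbon steel: f(T) = -0.054·(T−10) [T>10 °C] = -0.0702
  Pd branch = 1.77·Pd^0.52·e^(0.02·RH+f) = 50.09 μm/a
  Sd branch = 0.102·Sd^0.62·e^(0.033·RH+0.04·T) = 44.73 μm/a
  r_corr = 50.09 + 44.73 = 94.82 μm/a
ISO 9224: D(t) = r_corr · t^b with b = 0.523 (carbon steel, B1)
  D(9) = 94.82 × 9^0.523 = 94.82 × 3.156 = 299.2 μm
  Mass loss = 299.2 μm × 7.85 g/cm³ = 2349 g·m⁻²

D(9) = 2.35e+03 g·m⁻²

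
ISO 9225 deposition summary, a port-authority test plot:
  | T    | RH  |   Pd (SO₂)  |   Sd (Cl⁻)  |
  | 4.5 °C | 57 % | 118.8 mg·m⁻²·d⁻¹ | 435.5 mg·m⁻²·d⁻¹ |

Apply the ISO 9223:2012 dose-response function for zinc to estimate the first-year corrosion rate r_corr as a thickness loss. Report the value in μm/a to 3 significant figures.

r_corr = 2.47 μm/a

zinc: temperature factor f = +0.038·(-5.5) = -0.2090
  SO₂ term: 0.0129·118.8^0.44·exp(0.046·57-0.2090) = 1.179
  Cl⁻ term: 0.0175·435.5^0.57·exp(0.008·57+0.085·4.5) = 1.292
  sum: 1.179 + 1.292 → r_corr = 2.471 μm/a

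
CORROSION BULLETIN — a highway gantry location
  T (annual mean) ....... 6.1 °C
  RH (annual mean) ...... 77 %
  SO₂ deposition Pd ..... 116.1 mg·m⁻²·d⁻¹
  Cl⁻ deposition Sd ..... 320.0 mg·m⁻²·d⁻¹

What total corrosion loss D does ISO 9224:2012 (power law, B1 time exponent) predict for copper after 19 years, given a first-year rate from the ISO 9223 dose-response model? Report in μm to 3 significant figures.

copper: temperature factor f = +0.126·(-3.9) = -0.4914
  Pd branch = 0.0053·Pd^0.26·e^(0.059·RH+f) = 1.049 μm/a
  Sd branch = 0.01025·Sd^0.27·e^(0.036·RH+0.049·T) = 1.049 μm/a
  sum: 1.049 + 1.049 → r_corr = 2.098 μm/a
Power-law: D(19) = r_corr · 19^0.667
  D(19) = 2.098 × 19^0.667 = 2.098 × 7.127 = 14.95 μm

D(19) = 15.0 μm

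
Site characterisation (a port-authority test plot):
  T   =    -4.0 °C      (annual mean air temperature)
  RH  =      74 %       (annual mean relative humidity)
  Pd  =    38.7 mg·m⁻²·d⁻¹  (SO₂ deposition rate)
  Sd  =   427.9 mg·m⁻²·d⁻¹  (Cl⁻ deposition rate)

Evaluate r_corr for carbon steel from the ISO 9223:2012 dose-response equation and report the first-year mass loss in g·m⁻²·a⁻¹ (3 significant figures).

carbon steel: T≤10 °C ⇒ hinge +0.150·(-4.0−10) = -2.1000
  Pd branch = 1.77·Pd^0.52·e^(0.02·RH+f) = 6.373 μm/a
  Cl⁻ term: 0.102·427.9^0.62·exp(0.033·74+0.04·-4.0) = 42.77
  sum: 6.373 + 42.77 → r_corr = 49.14 μm/a
Convert to mass loss: 49.14 μm/a × 7.85 g/cm³ = 385.7 g·m⁻²·a⁻¹

r_corr = 386 g·m⁻²·a⁻¹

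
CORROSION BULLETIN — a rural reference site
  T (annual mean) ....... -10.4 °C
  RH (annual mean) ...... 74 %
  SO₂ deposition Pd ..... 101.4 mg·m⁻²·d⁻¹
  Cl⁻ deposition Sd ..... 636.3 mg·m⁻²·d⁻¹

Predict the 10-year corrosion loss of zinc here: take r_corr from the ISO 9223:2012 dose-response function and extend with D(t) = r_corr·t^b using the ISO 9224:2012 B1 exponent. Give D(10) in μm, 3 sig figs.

zinc: T≤10 °C ⇒ hinge +0.038·(-10.4−10) = -0.7752
  sulphur-dioxide contribution → 1.364 μm/a
  chloride contribution → 0.518 μm/a
  total first-year rate 1.882 μm/a
Power-law: D(10) = r_corr · 10^0.813
  D(10) = 1.882 × 10^0.813 = 1.882 × 6.501 = 12.24 μm

D(10) = 12.2 μm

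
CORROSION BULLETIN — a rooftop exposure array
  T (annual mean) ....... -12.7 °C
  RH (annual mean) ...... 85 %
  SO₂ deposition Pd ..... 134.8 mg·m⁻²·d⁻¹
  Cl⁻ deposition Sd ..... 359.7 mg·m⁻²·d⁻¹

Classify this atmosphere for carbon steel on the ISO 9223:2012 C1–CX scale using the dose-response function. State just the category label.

C3

carbon steel: T≤10 °C ⇒ hinge +0.150·(-12.7−10) = -3.4050
  SO₂ term: 1.77·134.8^0.52·exp(0.02·85-3.4050) = 4.12
  Cl⁻ term: 0.102·359.7^0.62·exp(0.033·85+0.04·-12.7) = 38.98
  sum: 4.12 + 38.98 → r_corr = 43.1 μm/a
43.1 μm/a falls in (25, 50] for carbon steel → category C3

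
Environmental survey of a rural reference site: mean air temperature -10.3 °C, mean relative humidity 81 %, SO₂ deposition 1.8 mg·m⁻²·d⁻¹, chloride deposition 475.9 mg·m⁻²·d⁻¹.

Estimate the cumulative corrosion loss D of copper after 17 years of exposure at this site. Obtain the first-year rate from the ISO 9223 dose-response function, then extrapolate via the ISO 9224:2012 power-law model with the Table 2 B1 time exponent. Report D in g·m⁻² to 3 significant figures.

copper: temperature factor f = +0.126·(-20.3) = -2.5578
  SO₂ term: 0.0053·1.8^0.26·exp(0.059·81-2.5578) = 0.05692
  Sd branch = 0.01025·Sd^0.27·e^(0.036·RH+0.049·T) = 0.6038 μm/a
  r_corr = 0.05692 + 0.6038 = 0.6607 μm/a
Power-law: D(17) = r_corr · 17^0.667
  D(17) = 0.6607 × 17^0.667 = 0.6607 × 6.618 = 4.372 μm
  Mass loss = 4.372 μm × 8.96 g/cm³ = 39.18 g·m⁻²

D(17) = 39.2 g·m⁻²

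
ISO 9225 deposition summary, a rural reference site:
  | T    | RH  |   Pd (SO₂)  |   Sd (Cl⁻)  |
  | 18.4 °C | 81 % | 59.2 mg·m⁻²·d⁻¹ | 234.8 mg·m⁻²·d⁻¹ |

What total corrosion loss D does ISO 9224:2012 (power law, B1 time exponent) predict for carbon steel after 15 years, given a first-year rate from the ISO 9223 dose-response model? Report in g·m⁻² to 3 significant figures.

carbon steel: f(T) = -0.054·(T−10) [T>10 °C] = -0.4536
  SO₂ term: 1.77·59.2^0.52·exp(0.02·81-0.4536) = 47.44
  Sd branch = 0.102·Sd^0.62·e^(0.033·RH+0.04·T) = 90.98 μm/a
  sum: 47.44 + 90.98 → r_corr = 138.4 μm/a
ISO 9224: D(t) = r_corr · t^b with b = 0.523 (carbon steel, B1)
  D(15) = 138.4 × 15^0.523 = 138.4 × 4.122 = 570.5 μm
  Mass loss = 570.5 μm × 7.85 g/cm³ = 4479 g·m⁻²

D(15) = 4.48e+03 g·m⁻²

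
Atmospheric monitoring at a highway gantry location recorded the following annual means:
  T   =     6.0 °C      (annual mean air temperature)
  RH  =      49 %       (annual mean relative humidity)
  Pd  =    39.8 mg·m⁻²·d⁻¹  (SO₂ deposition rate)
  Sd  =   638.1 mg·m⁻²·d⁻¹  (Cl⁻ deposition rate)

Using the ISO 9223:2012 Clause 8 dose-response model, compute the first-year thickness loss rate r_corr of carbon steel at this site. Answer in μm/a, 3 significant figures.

r_corr = 53.4 μm/a

carbon steel: T≤10 °C ⇒ hinge +0.150·(6.0−10) = -0.6000
  SO₂ term: 1.77·39.8^0.52·exp(0.02·49-0.6000) = 17.58
  Cl⁻ term: 0.102·638.1^0.62·exp(0.033·49+0.04·6.0) = 35.82
  r_corr = 17.58 + 35.82 = 53.4 μm/a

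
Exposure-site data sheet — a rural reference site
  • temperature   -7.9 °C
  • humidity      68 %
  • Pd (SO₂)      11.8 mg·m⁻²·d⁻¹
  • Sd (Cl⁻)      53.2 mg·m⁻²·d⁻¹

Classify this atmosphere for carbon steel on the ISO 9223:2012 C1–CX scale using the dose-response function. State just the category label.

C2

carbon steel: T≤10 °C ⇒ hinge +0.150·(-7.9−10) = -2.6850
  Pd branch = 1.77·Pd^0.52·e^(0.02·RH+f) = 1.698 μm/a
  Cl⁻ term: 0.102·53.2^0.62·exp(0.033·68+0.04·-7.9) = 8.241
  r_corr = 1.698 + 8.241 = 9.939 μm/a
ISO 9223 Table 2 (carbon steel): 1.3 < 9.94 ≤ 25 μm/a ⇒ C2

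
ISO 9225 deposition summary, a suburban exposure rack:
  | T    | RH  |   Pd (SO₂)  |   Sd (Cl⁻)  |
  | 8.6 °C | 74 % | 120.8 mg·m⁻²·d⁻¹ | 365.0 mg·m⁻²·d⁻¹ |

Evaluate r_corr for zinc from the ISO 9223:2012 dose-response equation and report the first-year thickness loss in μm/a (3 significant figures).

zinc: f(T) = +0.038·(T−10) [T≤10 °C] = -0.0532
  Pd branch = 0.0129·Pd^0.44·e^(0.046·RH+f) = 3.033 μm/a
  Cl⁻ term: 0.0175·365.0^0.57·exp(0.008·74+0.085·8.6) = 1.897
  r_corr = 3.033 + 1.897 = 4.931 μm/a

r_corr = 4.93 μm/a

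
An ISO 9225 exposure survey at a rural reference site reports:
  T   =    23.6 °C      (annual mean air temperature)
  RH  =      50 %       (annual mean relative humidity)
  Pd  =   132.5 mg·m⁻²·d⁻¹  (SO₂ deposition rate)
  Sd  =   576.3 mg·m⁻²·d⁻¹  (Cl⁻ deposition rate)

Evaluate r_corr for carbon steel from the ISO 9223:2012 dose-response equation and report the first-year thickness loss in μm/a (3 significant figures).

carbon steel: f(T) = -0.054·(T−10) [T>10 °C] = -0.7344
  SO₂ term: 1.77·132.5^0.52·exp(0.02·50-0.7344) = 29.3
  Sd branch = 0.102·Sd^0.62·e^(0.033·RH+0.04·T) = 70.27 μm/a
  r_corr = 29.3 + 70.27 = 99.57 μm/a

r_corr = 99.6 μm/a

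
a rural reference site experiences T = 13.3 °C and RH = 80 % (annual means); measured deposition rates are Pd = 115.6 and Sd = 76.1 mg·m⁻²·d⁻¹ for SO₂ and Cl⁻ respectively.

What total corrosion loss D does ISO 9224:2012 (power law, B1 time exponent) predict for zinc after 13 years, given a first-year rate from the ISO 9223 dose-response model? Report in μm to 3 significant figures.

zinc: temperature factor f = -0.071·(3.3) = -0.2343
  Pd branch = 0.0129·Pd^0.44·e^(0.046·RH+f) = 3.271 μm/a
  Sd branch = 0.0175·Sd^0.57·e^(0.008·RH+0.085·T) = 1.214 μm/a
  sum: 3.271 + 1.214 → r_corr = 4.486 μm/a
ISO 9224: D(t) = r_corr · t^b with b = 0.813 (zinc, B1)
  D(13) = 4.486 × 13^0.813 = 4.486 × 8.047 = 36.1 μm

D(13) = 36.1 μm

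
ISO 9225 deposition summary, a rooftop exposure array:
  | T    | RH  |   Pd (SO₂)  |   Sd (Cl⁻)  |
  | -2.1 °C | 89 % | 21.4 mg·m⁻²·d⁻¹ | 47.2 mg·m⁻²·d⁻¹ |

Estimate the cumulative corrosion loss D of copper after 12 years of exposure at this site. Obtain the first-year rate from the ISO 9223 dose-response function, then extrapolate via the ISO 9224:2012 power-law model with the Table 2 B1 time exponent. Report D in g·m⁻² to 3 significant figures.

D(12) = 53.3 g·m⁻²

copper: T≤10 °C ⇒ hinge +0.126·(-2.1−10) = -1.5246
  sulphur-dioxide contribution → 0.4881 μm/a
  chloride contribution → 0.6449 μm/a
  total first-year rate 1.133 μm/a
ISO 9224: D(t) = r_corr · t^b with b = 0.667 (copper, B1)
  D(12) = 1.133 × 12^0.667 = 1.133 × 5.246 = 5.944 μm
  Mass loss = 5.944 μm × 8.96 g/cm³ = 53.25 g·m⁻²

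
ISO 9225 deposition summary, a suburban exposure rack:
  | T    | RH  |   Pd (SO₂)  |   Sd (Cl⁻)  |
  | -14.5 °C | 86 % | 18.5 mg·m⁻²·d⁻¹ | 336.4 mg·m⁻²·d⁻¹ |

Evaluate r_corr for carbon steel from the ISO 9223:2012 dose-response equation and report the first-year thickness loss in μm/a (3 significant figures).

r_corr = 37.1 μm/a

carbon steel: f(T) = +0.150·(T−10) [T≤10 °C] = -3.6750
  Pd branch = 1.77·Pd^0.52·e^(0.02·RH+f) = 1.143 μm/a
  Cl⁻ term: 0.102·336.4^0.62·exp(0.033·86+0.04·-14.5) = 35.97
  r_corr = 1.143 + 35.97 = 37.11 μm/a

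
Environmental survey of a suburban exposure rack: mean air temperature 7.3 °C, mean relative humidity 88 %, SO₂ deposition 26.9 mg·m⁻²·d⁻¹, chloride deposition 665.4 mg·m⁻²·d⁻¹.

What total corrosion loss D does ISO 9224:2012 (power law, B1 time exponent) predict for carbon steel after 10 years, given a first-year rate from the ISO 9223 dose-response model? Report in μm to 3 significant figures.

carbon steel: T≤10 °C ⇒ hinge +0.150·(7.3−10) = -0.4050
  sulphur-dioxide contribution → 38.01 μm/a
  chloride contribution → 140.3 μm/a
  total first-year rate 178.3 μm/a
Long-term exponent b (ISO 9224 Table 2, B1) = 0.523
  D(10) = 178.3 × 10^0.523 = 178.3 × 3.334 = 594.4 μm

D(10) = 594 μm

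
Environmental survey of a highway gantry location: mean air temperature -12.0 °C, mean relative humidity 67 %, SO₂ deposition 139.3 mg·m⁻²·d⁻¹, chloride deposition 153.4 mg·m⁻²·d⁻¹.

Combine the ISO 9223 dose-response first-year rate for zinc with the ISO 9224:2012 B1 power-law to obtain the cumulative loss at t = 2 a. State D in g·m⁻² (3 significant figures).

zinc: T≤10 °C ⇒ hinge +0.038·(-12.0−10) = -0.8360
  SO₂ term: 0.0129·139.3^0.44·exp(0.046·67-0.8360) = 1.07
  Sd branch = 0.0175·Sd^0.57·e^(0.008·RH+0.085·T) = 0.19 μm/a
  sum: 1.07 + 0.19 → r_corr = 1.26 μm/a
Long-term exponent b (ISO 9224 Table 2, B1) = 0.813
  D(2) = 1.26 × 2^0.813 = 1.26 × 1.757 = 2.214 μm
  Mass loss = 2.214 μm × 7.14 g/cm³ = 15.8 g·m⁻²

D(2) = 15.8 g·m⁻²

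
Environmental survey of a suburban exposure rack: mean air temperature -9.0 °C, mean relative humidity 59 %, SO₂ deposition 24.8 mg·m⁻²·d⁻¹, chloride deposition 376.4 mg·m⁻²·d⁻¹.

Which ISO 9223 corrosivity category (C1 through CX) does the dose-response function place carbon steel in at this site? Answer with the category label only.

carbon steel: temperature factor f = +0.150·(-19.0) = -2.8500
  sulphur-dioxide contribution → 1.769 μm/a
  chloride contribution → 19.71 μm/a
  ⇒ r_corr(carbon steel) = 21.48 μm/a
ISO 9223 Table 2 (carbon steel): 1.3 < 21.5 ≤ 25 μm/a ⇒ C2

C2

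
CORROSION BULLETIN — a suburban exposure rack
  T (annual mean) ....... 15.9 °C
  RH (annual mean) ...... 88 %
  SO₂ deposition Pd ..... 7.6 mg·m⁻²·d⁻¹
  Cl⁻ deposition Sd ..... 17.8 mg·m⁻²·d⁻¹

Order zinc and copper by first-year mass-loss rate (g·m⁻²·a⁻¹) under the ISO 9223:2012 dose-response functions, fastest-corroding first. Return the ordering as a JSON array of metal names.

zinc: T>10 °C ⇒ hinge -0.071·(15.9−10) = -0.4189
  SO₂ term: 0.0129·7.6^0.44·exp(0.046·88-0.4189) = 1.186
  Cl⁻ term: 0.0175·17.8^0.57·exp(0.008·88+0.085·15.9) = 0.7055
  r_corr = 1.186 + 0.7055 = 1.892 μm/a
  mass loss = 1.892 μm/a × 7.14 g/cm³ = 13.51 g·m⁻²·a⁻¹
copper: T>10 °C ⇒ hinge -0.080·(15.9−10) = -0.4720
  SO₂ term: 0.0053·7.6^0.26·exp(0.059·88-0.4720) = 1.007
  Sd branch = 0.01025·Sd^0.27·e^(0.036·RH+0.049·T) = 1.155 μm/a
  sum: 1.007 + 1.155 → r_corr = 2.162 μm/a
  mass loss = 2.162 μm/a × 8.96 g/cm³ = 19.37 g·m⁻²·a⁻¹
Ordering by g·m⁻²·a⁻¹: copper (19.4) > zinc (13.5)

["copper", "zinc"]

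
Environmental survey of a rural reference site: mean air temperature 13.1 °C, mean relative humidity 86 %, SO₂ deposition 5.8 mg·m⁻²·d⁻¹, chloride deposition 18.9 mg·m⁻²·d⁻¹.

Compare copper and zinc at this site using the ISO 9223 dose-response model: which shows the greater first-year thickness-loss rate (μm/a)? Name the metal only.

copper

copper: f(T) = -0.080·(T−10) [T>10 °C] = -0.2480
  SO₂ term: 0.0053·5.8^0.26·exp(0.059·86-0.2480) = 1.044
  Sd branch = 0.01025·Sd^0.27·e^(0.036·RH+0.049·T) = 0.9522 μm/a
  sum: 1.044 + 0.9522 → r_corr = 1.996 μm/a
zinc: T>10 °C ⇒ hinge -0.071·(13.1−10) = -0.2201
  SO₂ term: 0.0129·5.8^0.44·exp(0.046·86-0.2201) = 1.172
  Sd branch = 0.0175·Sd^0.57·e^(0.008·RH+0.085·T) = 0.5662 μm/a
  sum: 1.172 + 0.5662 → r_corr = 1.738 μm/a
Ordering by μm/a: copper (2) > zinc (1.74)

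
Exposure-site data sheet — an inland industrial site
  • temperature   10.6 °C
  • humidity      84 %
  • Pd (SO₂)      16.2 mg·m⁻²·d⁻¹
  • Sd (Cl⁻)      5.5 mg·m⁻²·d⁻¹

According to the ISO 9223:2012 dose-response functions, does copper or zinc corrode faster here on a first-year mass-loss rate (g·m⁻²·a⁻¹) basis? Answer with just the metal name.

copper: T>10 °C ⇒ hinge -0.080·(10.6−10) = -0.0480
  sulphur-dioxide contribution → 1.48 μm/a
  chloride contribution → 0.5617 μm/a
  total first-year rate 2.042 μm/a
  mass loss = 2.042 μm/a × 8.96 g/cm³ = 18.29 g·m⁻²·a⁻¹
zinc: T>10 °C ⇒ hinge -0.071·(10.6−10) = -0.0426
  sulphur-dioxide contribution → 2.006 μm/a
  chloride contribution → 0.2229 μm/a
  ⇒ r_corr(zinc) = 2.229 μm/a
  mass loss = 2.229 μm/a × 7.14 g/cm³ = 15.92 g·m⁻²·a⁻¹
Ordering by g·m⁻²·a⁻¹: copper (18.3) > zinc (15.9)

copper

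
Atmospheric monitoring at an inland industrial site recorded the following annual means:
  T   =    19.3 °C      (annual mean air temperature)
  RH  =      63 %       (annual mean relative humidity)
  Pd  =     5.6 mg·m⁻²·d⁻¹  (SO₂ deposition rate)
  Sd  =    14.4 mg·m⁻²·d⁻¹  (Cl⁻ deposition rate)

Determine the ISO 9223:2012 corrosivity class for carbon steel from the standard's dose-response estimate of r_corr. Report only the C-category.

carbon steel: f(T) = -0.054·(T−10) [T>10 °C] = -0.5022
  sulphur-dioxide contribution → 9.25 μm/a
  chloride contribution → 9.225 μm/a
  ⇒ r_corr(carbon steel) = 18.47 μm/a
Category bounds: 1.3…25 μm/a bracket r_corr ⇒ C2

C2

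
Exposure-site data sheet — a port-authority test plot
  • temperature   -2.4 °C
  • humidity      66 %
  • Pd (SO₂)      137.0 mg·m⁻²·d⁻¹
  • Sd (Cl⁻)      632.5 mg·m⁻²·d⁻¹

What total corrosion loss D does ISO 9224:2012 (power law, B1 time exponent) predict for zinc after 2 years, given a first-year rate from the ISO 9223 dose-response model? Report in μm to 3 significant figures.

D(2) = 4.25 μm

zinc: T≤10 °C ⇒ hinge +0.038·(-2.4−10) = -0.4712
  sulphur-dioxide contribution → 1.461 μm/a
  chloride contribution → 0.9558 μm/a
  ⇒ r_corr(zinc) = 2.417 μm/a
ISO 9224: D(t) = r_corr · t^b with b = 0.813 (zinc, B1)
  D(2) = 2.417 × 2^0.813 = 2.417 × 1.757 = 4.246 μm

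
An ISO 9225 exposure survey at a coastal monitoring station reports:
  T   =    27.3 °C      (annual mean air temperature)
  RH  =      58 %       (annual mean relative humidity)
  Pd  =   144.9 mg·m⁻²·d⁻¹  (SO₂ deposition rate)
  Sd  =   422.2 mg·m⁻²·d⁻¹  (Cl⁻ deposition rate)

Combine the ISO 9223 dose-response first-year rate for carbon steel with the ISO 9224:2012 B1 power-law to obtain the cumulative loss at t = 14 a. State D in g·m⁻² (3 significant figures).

carbon steel: T>10 °C ⇒ hinge -0.054·(27.3−10) = -0.9342
  SO₂ term: 1.77·144.9^0.52·exp(0.02·58-0.9342) = 29.5
  Cl⁻ term: 0.102·422.2^0.62·exp(0.033·58+0.04·27.3) = 87.48
  sum: 29.5 + 87.48 → r_corr = 117 μm/a
Long-term exponent b (ISO 9224 Table 2, B1) = 0.523
  D(14) = 117 × 14^0.523 = 117 × 3.976 = 465.1 μm
  Mass loss = 465.1 μm × 7.85 g/cm³ = 3651 g·m⁻²

D(14) = 3.65e+03 g·m⁻²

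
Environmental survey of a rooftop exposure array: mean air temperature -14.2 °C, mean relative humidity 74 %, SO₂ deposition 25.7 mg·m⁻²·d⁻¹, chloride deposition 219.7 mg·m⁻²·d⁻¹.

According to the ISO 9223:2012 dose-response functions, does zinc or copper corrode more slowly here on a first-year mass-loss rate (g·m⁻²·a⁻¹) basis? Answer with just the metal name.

copper

zinc: T≤10 °C ⇒ hinge +0.038·(-14.2−10) = -0.9196
  Pd branch = 0.0129·Pd^0.44·e^(0.046·RH+f) = 0.6455 μm/a
  Cl⁻ term: 0.0175·219.7^0.57·exp(0.008·74+0.085·-14.2) = 0.2045
  r_corr = 0.6455 + 0.2045 = 0.8501 μm/a
  mass loss = 0.8501 μm/a × 7.14 g/cm³ = 6.07 g·m⁻²·a⁻¹
copper: T≤10 °C ⇒ hinge +0.126·(-14.2−10) = -3.0492
  SO₂ term: 0.0053·25.7^0.26·exp(0.059·74-3.0492) = 0.046
  Cl⁻ term: 0.01025·219.7^0.27·exp(0.036·74+0.049·-14.2) = 0.3146
  sum: 0.046 + 0.3146 → r_corr = 0.3606 μm/a
  mass loss = 0.3606 μm/a × 8.96 g/cm³ = 3.231 g·m⁻²·a⁻¹
Ordering by g·m⁻²·a⁻¹: zinc (6.07) > copper (3.23)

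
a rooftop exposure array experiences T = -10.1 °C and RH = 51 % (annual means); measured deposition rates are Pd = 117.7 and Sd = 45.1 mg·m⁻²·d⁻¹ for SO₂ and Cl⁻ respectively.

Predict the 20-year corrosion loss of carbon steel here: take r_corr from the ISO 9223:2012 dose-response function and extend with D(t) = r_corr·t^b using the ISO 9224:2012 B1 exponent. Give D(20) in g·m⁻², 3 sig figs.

carbon steel: T≤10 °C ⇒ hinge +0.150·(-10.1−10) = -3.0150
  Pd branch = 1.77·Pd^0.52·e^(0.02·RH+f) = 2.873 μm/a
  Sd branch = 0.102·Sd^0.62·e^(0.033·RH+0.04·T) = 3.887 μm/a
  r_corr = 2.873 + 3.887 = 6.76 μm/a
Long-term exponent b (ISO 9224 Table 2, B1) = 0.523
  D(20) = 6.76 × 20^0.523 = 6.76 × 4.791 = 32.39 μm
  Mass loss = 32.39 μm × 7.85 g/cm³ = 254.3 g·m⁻²

D(20) = 254 g·m⁻²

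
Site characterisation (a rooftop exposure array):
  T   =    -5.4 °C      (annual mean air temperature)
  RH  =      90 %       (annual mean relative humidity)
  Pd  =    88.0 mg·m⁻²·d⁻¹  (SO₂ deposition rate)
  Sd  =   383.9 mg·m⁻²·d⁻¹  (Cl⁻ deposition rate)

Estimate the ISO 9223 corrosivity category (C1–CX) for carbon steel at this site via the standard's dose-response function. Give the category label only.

carbon steel: f(T) = +0.150·(T−10) [T≤10 °C] = -2.3100
  sulphur-dioxide contribution → 10.9 μm/a
  chloride contribution → 64.1 μm/a
  total first-year rate 75.01 μm/a
Category bounds: 50…80 μm/a bracket r_corr ⇒ C4

C4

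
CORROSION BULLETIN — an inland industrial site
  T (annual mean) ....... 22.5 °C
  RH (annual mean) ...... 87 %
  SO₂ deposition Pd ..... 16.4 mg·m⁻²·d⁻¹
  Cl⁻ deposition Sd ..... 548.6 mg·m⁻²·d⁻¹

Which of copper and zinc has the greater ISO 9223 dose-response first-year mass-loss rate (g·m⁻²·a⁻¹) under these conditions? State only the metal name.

copper: temperature factor f = -0.080·(12.5) = -1.0000
  Pd branch = 0.0053·Pd^0.26·e^(0.059·RH+f) = 0.684 μm/a
  Sd branch = 0.01025·Sd^0.27·e^(0.036·RH+0.049·T) = 3.885 μm/a
  r_corr = 0.684 + 3.885 = 4.569 μm/a
  mass loss = 4.569 μm/a × 8.96 g/cm³ = 40.93 g·m⁻²·a⁻¹
zinc: f(T) = -0.071·(T−10) [T>10 °C] = -0.8875
  Pd branch = 0.0129·Pd^0.44·e^(0.046·RH+f) = 0.9948 μm/a
  Sd branch = 0.0175·Sd^0.57·e^(0.008·RH+0.085·T) = 8.655 μm/a
  r_corr = 0.9948 + 8.655 = 9.65 μm/a
  mass loss = 9.65 μm/a × 7.14 g/cm³ = 68.9 g·m⁻²·a⁻¹
Ordering by g·m⁻²·a⁻¹: zinc (68.9) > copper (40.9)

zinc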